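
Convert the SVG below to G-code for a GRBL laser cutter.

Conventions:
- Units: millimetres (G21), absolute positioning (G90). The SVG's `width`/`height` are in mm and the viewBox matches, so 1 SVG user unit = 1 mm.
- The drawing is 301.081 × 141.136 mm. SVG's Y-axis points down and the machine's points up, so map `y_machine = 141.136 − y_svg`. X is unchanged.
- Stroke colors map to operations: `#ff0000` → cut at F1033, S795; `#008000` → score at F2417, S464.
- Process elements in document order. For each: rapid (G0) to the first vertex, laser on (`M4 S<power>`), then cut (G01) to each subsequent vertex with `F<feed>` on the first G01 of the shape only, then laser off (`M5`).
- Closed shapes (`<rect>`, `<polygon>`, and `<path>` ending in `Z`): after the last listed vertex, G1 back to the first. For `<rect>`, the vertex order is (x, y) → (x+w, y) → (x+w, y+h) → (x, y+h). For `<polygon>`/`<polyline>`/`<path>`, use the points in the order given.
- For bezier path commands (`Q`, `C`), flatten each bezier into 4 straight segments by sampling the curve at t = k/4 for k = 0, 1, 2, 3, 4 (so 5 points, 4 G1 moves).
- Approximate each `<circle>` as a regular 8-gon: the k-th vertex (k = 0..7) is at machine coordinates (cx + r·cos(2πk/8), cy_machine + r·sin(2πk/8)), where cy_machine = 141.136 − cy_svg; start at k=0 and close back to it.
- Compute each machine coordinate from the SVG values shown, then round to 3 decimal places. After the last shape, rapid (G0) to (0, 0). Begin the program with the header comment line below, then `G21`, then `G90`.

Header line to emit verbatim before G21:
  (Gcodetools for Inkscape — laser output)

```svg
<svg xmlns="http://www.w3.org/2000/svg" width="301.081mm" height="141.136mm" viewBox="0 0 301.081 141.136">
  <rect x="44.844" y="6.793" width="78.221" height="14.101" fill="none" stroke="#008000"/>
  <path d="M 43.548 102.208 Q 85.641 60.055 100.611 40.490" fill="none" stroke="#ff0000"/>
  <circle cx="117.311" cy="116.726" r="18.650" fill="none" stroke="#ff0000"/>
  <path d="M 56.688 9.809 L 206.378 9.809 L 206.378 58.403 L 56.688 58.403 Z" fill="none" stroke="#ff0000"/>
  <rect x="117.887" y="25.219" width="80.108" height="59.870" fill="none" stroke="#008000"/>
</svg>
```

(Gcodetools for Inkscape — laser output)
G21
G90
G0 X44.844 Y134.343
M4 S464
G01 X123.065 Y134.343 F2417
G01 X123.065 Y120.242
G01 X44.844 Y120.242
G01 X44.844 Y134.343
M5
G0 X43.548 Y38.928
M4 S795
G01 X62.899 Y58.593 F1033
G01 X78.860 Y75.434
G01 X91.431 Y89.452
G01 X100.611 Y100.646
M5
G0 X135.961 Y24.410
M4 S795
G01 X130.499 Y37.598 F1033
G01 X117.311 Y43.060
G01 X104.123 Y37.598
G01 X98.661 Y24.410
G01 X104.123 Y11.222
G01 X117.311 Y5.760
G01 X130.499 Y11.222
G01 X135.961 Y24.410
M5
G0 X56.688 Y131.327
M4 S795
G01 X206.378 Y131.327 F1033
G01 X206.378 Y82.733
G01 X56.688 Y82.733
G01 X56.688 Y131.327
M5
G0 X117.887 Y115.917
M4 S464
G01 X197.995 Y115.917 F2417
G01 X197.995 Y56.047
G01 X117.887 Y56.047
G01 X117.887 Y115.917
M5
G0 X0.000 Y0.000

Since the viewBox matches the mm dimensions, user units are millimetres directly. The only transform is the Y-flip y_m = 141.136 − y_svg.

Shape 1 is a rectangle drawn with `<rect>`. Its stroke #008000 means score at S464, F2417. After flipping Y the toolpath is (44.844,134.343) → (123.065,134.343) → (123.065,120.242) → (44.844,120.242) → (44.844,134.343), returning to the start.

Shape 2 is a quadratic bezier drawn with `<path>`. Its stroke #ff0000 means cut at S795, F1033. After flipping Y the toolpath is (43.548,38.928) → (62.899,58.593) → (78.860,75.434) → (91.431,89.452) → (100.611,100.646).

Shape 3 is a circle drawn with `<circle>`. Its stroke #ff0000 means cut at S795, F1033. After flipping Y the toolpath is (135.961,24.410) → (130.499,37.598) → (117.311,43.060) → (104.123,37.598) → (98.661,24.410) → (104.123,11.222) → (117.311,5.760) → (130.499,11.222) → (135.961,24.410), returning to the start.

Shape 4 is a rectangle drawn with `<path>`. Its stroke #ff0000 means cut at S795, F1033. After flipping Y the toolpath is (56.688,131.327) → (206.378,131.327) → (206.378,82.733) → (56.688,82.733) → (56.688,131.327), returning to the start.

Shape 5 is a rectangle drawn with `<rect>`. Its stroke #008000 means score at S464, F2417. After flipping Y the toolpath is (117.887,115.917) → (197.995,115.917) → (197.995,56.047) → (117.887,56.047) → (117.887,115.917), returning to the start.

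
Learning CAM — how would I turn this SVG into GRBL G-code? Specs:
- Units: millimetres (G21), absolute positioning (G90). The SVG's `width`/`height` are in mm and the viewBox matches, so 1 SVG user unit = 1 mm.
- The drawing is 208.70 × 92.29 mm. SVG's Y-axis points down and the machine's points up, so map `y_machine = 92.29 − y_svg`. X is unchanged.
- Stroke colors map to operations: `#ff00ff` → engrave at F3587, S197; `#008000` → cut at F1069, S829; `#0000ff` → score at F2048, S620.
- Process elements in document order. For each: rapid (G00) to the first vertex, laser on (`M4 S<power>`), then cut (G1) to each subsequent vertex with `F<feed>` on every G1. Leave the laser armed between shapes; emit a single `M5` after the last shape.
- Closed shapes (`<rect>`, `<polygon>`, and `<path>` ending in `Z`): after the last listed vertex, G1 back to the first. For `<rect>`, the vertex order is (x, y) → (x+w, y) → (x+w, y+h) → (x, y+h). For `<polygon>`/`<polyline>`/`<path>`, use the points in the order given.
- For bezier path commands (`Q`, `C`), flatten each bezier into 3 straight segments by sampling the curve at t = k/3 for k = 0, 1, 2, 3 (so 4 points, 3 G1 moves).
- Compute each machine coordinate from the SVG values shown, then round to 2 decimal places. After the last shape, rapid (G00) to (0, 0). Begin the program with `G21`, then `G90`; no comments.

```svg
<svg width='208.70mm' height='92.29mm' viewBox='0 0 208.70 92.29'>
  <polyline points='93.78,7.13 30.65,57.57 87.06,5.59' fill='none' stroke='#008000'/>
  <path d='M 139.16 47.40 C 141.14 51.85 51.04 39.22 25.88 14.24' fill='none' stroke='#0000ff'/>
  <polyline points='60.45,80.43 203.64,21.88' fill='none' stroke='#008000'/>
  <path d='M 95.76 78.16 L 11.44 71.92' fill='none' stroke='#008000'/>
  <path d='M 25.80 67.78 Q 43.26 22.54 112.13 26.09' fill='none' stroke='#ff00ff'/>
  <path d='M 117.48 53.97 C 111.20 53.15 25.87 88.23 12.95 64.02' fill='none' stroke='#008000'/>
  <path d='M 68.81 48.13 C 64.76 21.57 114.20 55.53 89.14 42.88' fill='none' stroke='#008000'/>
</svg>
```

Since the viewBox matches the mm dimensions, user units are millimetres directly. The only transform is the Y-flip y_m = 92.29 − y_svg.

Shape 1 is a open polyline drawn with `<polyline>`. Its stroke #008000 means cut at S829, F1069. After flipping Y the toolpath is (93.78,85.16) → (30.65,34.72) → (87.06,86.70).

Shape 2 is a cubic bezier drawn with `<path>`. Its stroke #0000ff means score at S620, F2048. After flipping Y the toolpath is (139.16,44.89) → (116.26,45.96) → (66.87,57.36) → (25.88,78.05).

Shape 3 is a line segment drawn with `<polyline>`. Its stroke #008000 means cut at S829, F1069. After flipping Y the toolpath is (60.45,11.86) → (203.64,70.41).

Shape 4 is a line segment drawn with `<path>`. Its stroke #008000 means cut at S829, F1069. After flipping Y the toolpath is (95.76,14.13) → (11.44,20.37).

Shape 5 is a quadratic bezier drawn with `<path>`. Its stroke #ff00ff means engrave at S197, F3587. After flipping Y the toolpath is (25.80,24.51) → (43.15,49.25) → (71.93,63.15) → (112.13,66.20).

Shape 6 is a cubic bezier drawn with `<path>`. Its stroke #008000 means cut at S829, F1069. After flipping Y the toolpath is (117.48,38.32) → (90.46,30.70) → (44.40,20.30) → (12.95,28.27).

Shape 7 is a cubic bezier drawn with `<path>`. Its stroke #008000 means cut at S829, F1069. After flipping Y the toolpath is (68.81,44.16) → (77.85,54.51) → (94.11,48.33) → (89.14,49.41).

G21
G90
G00 X93.78 Y85.16
M4 S829
G1 X30.65 Y34.72 F1069
G1 X87.06 Y86.70 F1069
G00 X139.16 Y44.89
M4 S620
G1 X116.26 Y45.96 F2048
G1 X66.87 Y57.36 F2048
G1 X25.88 Y78.05 F2048
G00 X60.45 Y11.86
M4 S829
G1 X203.64 Y70.41 F1069
G00 X95.76 Y14.13
M4 S829
G1 X11.44 Y20.37 F1069
G00 X25.80 Y24.51
M4 S197
G1 X43.15 Y49.25 F3587
G1 X71.93 Y63.15 F3587
G1 X112.13 Y66.20 F3587
G00 X117.48 Y38.32
M4 S829
G1 X90.46 Y30.70 F1069
G1 X44.40 Y20.30 F1069
G1 X12.95 Y28.27 F1069
G00 X68.81 Y44.16
M4 S829
G1 X77.85 Y54.51 F1069
G1 X94.11 Y48.33 F1069
G1 X89.14 Y49.41 F1069
M5
G00 X0.00 Y0.00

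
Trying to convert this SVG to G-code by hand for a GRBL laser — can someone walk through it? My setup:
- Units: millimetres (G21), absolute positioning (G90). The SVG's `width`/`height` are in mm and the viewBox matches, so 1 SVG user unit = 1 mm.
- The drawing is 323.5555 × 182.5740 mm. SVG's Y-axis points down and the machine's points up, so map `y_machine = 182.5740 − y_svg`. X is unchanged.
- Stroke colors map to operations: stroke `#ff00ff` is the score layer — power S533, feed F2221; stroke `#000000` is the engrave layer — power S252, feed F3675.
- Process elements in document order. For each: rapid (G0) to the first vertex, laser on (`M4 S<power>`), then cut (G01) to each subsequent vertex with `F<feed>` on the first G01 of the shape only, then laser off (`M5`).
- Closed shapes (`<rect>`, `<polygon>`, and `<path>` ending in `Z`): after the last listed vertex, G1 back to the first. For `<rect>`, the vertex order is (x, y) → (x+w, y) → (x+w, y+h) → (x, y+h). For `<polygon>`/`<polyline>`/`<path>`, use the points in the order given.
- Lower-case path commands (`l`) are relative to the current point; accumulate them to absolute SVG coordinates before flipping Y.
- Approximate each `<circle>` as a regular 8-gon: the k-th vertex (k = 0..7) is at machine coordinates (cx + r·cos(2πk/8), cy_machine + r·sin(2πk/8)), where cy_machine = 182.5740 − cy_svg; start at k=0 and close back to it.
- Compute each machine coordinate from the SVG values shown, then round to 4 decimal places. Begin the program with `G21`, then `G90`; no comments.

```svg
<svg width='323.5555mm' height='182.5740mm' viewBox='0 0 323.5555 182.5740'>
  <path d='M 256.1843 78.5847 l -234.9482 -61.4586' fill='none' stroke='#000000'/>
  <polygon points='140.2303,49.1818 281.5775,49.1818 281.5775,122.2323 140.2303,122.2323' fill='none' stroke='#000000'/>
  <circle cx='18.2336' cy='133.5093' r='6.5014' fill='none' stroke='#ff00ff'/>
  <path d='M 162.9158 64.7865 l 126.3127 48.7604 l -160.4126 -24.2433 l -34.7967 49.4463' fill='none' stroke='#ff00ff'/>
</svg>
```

G21
G90
G0 X256.1843 Y103.9893
M4 S252
G01 X21.2361 Y165.4479 F3675
M5
G0 X140.2303 Y133.3922
M4 S252
G01 X281.5775 Y133.3922 F3675
G01 X281.5775 Y60.3417
G01 X140.2303 Y60.3417
G01 X140.2303 Y133.3922
M5
G0 X24.7350 Y49.0647
M4 S533
G01 X22.8308 Y53.6619 F2221
G01 X18.2336 Y55.5661
G01 X13.6364 Y53.6619
G01 X11.7322 Y49.0647
G01 X13.6364 Y44.4675
G01 X18.2336 Y42.5633
G01 X22.8308 Y44.4675
G01 X24.7350 Y49.0647
M5
G0 X162.9158 Y117.7875
M4 S533
G01 X289.2285 Y69.0271 F2221
G01 X128.8159 Y93.2704
G01 X94.0192 Y43.8241
M5

viewBox `0 0 323.5555 182.5740` with mm width/height → 1 unit = 1 mm. Flip: y_m = 182.5740 − y_svg.

**Shape 1** — `<path>` line segment, stroke `#000000` → engrave (S252, F3675). Machine vertices: (256.1843,103.9893) → (21.2361,165.4479). Open path.

**Shape 2** — `<polygon>` rectangle, stroke `#000000` → engrave (S252, F3675). Machine vertices: (140.2303,133.3922) → (281.5775,133.3922) → (281.5775,60.3417) → (140.2303,60.3417) → (140.2303,133.3922). Closed: final G1 returns to the first vertex.

**Shape 3** — `<circle>` circle, stroke `#ff00ff` → score (S533, F2221). Machine vertices: (24.7350,49.0647) → (22.8308,53.6619) → (18.2336,55.5661) → (13.6364,53.6619) → (11.7322,49.0647) → (13.6364,44.4675) → (18.2336,42.5633) → (22.8308,44.4675) → (24.7350,49.0647). Closed: final G1 returns to the first vertex.

**Shape 4** — `<path>` open polyline, stroke `#ff00ff` → score (S533, F2221). Machine vertices: (162.9158,117.7875) → (289.2285,69.0271) → (128.8159,93.2704) → (94.0192,43.8241). Open path.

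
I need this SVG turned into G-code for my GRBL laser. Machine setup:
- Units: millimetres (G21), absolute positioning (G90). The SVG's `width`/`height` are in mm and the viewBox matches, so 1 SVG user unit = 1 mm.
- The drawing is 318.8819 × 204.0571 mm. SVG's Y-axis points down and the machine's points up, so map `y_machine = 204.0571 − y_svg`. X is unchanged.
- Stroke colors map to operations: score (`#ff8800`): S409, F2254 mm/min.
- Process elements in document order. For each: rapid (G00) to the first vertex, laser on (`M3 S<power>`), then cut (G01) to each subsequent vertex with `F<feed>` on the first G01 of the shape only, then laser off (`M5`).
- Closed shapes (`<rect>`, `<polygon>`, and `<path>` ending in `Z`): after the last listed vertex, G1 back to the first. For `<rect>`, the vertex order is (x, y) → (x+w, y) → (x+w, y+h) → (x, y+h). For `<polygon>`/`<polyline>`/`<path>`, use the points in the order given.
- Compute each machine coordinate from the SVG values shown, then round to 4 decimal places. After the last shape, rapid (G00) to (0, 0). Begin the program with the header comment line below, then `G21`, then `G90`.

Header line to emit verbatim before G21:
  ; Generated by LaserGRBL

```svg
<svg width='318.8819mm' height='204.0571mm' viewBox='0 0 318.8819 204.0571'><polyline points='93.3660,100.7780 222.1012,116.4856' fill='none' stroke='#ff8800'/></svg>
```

; Generated by LaserGRBL
G21
G90
G00 X93.3660 Y103.2791
M3 S409
G01 X222.1012 Y87.5715 F2254
M5
G00 X0.0000 Y0.0000

viewBox `0 0 318.8819 204.0571` with mm width/height → 1 unit = 1 mm. Flip: y_m = 204.0571 − y_svg.

**Shape 1** — `<polyline>` line segment, stroke `#ff8800` → score (S409, F2254). Machine vertices: (93.3660,103.2791) → (222.1012,87.5715). Open path.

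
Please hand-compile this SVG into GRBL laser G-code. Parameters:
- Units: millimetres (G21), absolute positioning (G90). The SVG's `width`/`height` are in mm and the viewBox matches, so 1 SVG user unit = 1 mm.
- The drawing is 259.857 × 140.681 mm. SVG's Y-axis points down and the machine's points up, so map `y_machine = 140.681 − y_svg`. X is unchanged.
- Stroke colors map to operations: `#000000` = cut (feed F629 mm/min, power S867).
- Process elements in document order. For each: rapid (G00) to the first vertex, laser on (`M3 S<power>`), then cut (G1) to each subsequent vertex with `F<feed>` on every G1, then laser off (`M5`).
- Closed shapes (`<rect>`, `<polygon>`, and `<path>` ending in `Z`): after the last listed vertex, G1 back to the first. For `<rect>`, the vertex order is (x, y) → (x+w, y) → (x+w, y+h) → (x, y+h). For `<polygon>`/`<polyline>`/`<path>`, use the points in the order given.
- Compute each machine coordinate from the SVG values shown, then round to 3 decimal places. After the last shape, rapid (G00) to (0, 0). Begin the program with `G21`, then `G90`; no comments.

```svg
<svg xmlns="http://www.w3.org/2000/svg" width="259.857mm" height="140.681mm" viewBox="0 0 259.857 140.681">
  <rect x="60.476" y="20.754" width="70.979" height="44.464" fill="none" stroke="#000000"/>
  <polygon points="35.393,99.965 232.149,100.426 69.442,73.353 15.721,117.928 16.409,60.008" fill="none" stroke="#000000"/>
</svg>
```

G21
G90
G00 X60.476 Y119.927
M3 S867
G1 X131.455 Y119.927 F629
G1 X131.455 Y75.463 F629
G1 X60.476 Y75.463 F629
G1 X60.476 Y119.927 F629
M5
G00 X35.393 Y40.716
M3 S867
G1 X232.149 Y40.255 F629
G1 X69.442 Y67.328 F629
G1 X15.721 Y22.753 F629
G1 X16.409 Y80.673 F629
G1 X35.393 Y40.716 F629
M5
G00 X0.000 Y0.000

Since the viewBox matches the mm dimensions, user units are millimetres directly. The only transform is the Y-flip y_m = 140.681 − y_svg.

Shape 1 is a rectangle drawn with `<rect>`. Its stroke #000000 means cut at S867, F629. After flipping Y the toolpath is (60.476,119.927) → (131.455,119.927) → (131.455,75.463) → (60.476,75.463) → (60.476,119.927), returning to the start.

Shape 2 is a closed polygon drawn with `<polygon>`. Its stroke #000000 means cut at S867, F629. After flipping Y the toolpath is (35.393,40.716) → (232.149,40.255) → (69.442,67.328) → (15.721,22.753) → (16.409,80.673) → (35.393,40.716), returning to the start.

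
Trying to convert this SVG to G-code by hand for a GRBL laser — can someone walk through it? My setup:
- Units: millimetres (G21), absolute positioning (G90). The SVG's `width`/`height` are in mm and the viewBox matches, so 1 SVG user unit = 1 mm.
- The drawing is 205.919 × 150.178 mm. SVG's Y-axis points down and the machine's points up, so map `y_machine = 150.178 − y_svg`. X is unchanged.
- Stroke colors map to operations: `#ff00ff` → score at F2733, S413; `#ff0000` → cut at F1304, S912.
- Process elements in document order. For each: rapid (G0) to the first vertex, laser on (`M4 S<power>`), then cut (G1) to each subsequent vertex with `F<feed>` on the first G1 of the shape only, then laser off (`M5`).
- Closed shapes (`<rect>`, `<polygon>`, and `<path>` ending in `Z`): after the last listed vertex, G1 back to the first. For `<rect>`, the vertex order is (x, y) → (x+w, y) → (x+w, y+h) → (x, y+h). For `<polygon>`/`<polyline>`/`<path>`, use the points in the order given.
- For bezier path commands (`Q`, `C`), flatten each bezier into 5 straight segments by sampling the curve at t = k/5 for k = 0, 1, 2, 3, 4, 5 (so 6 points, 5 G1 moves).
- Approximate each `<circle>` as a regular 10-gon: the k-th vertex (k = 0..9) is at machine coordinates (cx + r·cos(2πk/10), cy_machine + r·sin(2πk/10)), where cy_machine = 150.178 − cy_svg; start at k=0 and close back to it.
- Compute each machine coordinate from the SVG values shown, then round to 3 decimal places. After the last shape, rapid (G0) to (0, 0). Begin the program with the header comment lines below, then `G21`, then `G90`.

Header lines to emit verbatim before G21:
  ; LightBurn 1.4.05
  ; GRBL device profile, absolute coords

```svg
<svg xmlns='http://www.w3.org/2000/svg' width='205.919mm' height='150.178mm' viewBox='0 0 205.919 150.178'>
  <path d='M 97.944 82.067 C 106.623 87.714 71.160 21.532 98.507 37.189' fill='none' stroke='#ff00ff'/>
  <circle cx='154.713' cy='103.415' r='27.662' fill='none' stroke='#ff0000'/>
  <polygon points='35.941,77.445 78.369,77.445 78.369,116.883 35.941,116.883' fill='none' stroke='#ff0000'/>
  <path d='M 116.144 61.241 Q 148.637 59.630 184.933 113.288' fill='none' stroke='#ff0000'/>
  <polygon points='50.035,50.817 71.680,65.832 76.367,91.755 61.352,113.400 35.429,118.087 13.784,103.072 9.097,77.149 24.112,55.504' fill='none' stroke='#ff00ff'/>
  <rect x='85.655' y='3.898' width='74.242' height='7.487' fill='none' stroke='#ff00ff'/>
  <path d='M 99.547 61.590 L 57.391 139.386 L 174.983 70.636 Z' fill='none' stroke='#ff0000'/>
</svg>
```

; LightBurn 1.4.05
; GRBL device profile, absolute coords
G21
G90
G0 X97.944 Y68.111
M4 S413
G1 X98.710 Y72.113 F2733
G1 X94.016 Y85.978
G1 X88.994 Y102.329
G1 X88.780 Y113.792
G1 X98.507 Y112.989
M5
G0 X182.375 Y46.763
M4 S912
G1 X177.092 Y63.022 F1304
G1 X163.261 Y73.071
G1 X146.165 Y73.071
G1 X132.334 Y63.022
G1 X127.051 Y46.763
G1 X132.334 Y30.504
G1 X146.165 Y20.455
G1 X163.261 Y20.455
G1 X177.092 Y30.504
G1 X182.375 Y46.763
M5
G0 X35.941 Y72.733
M4 S912
G1 X78.369 Y72.733 F1304
G1 X78.369 Y33.295
G1 X35.941 Y33.295
G1 X35.941 Y72.733
M5
G0 X116.144 Y88.937
M4 S912
G1 X129.293 Y87.371 F1304
G1 X142.747 Y81.383
G1 X156.505 Y70.973
G1 X170.567 Y56.142
G1 X184.933 Y36.890
M5
G0 X50.035 Y99.361
M4 S413
G1 X71.680 Y84.346 F2733
G1 X76.367 Y58.423
G1 X61.352 Y36.778
G1 X35.429 Y32.091
G1 X13.784 Y47.106
G1 X9.097 Y73.029
G1 X24.112 Y94.674
G1 X50.035 Y99.361
M5
G0 X85.655 Y146.280
M4 S413
G1 X159.897 Y146.280 F2733
G1 X159.897 Y138.793
G1 X85.655 Y138.793
G1 X85.655 Y146.280
M5
G0 X99.547 Y88.588
M4 S912
G1 X57.391 Y10.792 F1304
G1 X174.983 Y79.542
G1 X99.547 Y88.588
M5
G0 X0.000 Y0.000

Since the viewBox matches the mm dimensions, user units are millimetres directly. The only transform is the Y-flip y_m = 150.178 − y_svg.

Shape 1 is a cubic bezier drawn with `<path>`. Its stroke #ff00ff means score at S413, F2733. After flipping Y the toolpath is (97.944,68.111) → (98.710,72.113) → (94.016,85.978) → (88.994,102.329) → (88.780,113.792) → (98.507,112.989).

Shape 2 is a circle drawn with `<circle>`. Its stroke #ff0000 means cut at S912, F1304. After flipping Y the toolpath is (182.375,46.763) → (177.092,63.022) → (163.261,73.071) → (146.165,73.071) → (132.334,63.022) → (127.051,46.763) → (132.334,30.504) → (146.165,20.455) → (163.261,20.455) → (177.092,30.504) → (182.375,46.763), returning to the start.

Shape 3 is a rectangle drawn with `<polygon>`. Its stroke #ff0000 means cut at S912, F1304. After flipping Y the toolpath is (35.941,72.733) → (78.369,72.733) → (78.369,33.295) → (35.941,33.295) → (35.941,72.733), returning to the start.

Shape 4 is a quadratic bezier drawn with `<path>`. Its stroke #ff0000 means cut at S912, F1304. After flipping Y the toolpath is (116.144,88.937) → (129.293,87.371) → (142.747,81.383) → (156.505,70.973) → (170.567,56.142) → (184.933,36.890).

Shape 5 is a regular polygon drawn with `<polygon>`. Its stroke #ff00ff means score at S413, F2733. After flipping Y the toolpath is (50.035,99.361) → (71.680,84.346) → (76.367,58.423) → (61.352,36.778) → (35.429,32.091) → (13.784,47.106) → (9.097,73.029) → (24.112,94.674) → (50.035,99.361), returning to the start.

Shape 6 is a rectangle drawn with `<rect>`. Its stroke #ff00ff means score at S413, F2733. After flipping Y the toolpath is (85.655,146.280) → (159.897,146.280) → (159.897,138.793) → (85.655,138.793) → (85.655,146.280), returning to the start.

Shape 7 is a closed polygon drawn with `<path>`. Its stroke #ff0000 means cut at S912, F1304. After flipping Y the toolpath is (99.547,88.588) → (57.391,10.792) → (174.983,79.542) → (99.547,88.588), returning to the start.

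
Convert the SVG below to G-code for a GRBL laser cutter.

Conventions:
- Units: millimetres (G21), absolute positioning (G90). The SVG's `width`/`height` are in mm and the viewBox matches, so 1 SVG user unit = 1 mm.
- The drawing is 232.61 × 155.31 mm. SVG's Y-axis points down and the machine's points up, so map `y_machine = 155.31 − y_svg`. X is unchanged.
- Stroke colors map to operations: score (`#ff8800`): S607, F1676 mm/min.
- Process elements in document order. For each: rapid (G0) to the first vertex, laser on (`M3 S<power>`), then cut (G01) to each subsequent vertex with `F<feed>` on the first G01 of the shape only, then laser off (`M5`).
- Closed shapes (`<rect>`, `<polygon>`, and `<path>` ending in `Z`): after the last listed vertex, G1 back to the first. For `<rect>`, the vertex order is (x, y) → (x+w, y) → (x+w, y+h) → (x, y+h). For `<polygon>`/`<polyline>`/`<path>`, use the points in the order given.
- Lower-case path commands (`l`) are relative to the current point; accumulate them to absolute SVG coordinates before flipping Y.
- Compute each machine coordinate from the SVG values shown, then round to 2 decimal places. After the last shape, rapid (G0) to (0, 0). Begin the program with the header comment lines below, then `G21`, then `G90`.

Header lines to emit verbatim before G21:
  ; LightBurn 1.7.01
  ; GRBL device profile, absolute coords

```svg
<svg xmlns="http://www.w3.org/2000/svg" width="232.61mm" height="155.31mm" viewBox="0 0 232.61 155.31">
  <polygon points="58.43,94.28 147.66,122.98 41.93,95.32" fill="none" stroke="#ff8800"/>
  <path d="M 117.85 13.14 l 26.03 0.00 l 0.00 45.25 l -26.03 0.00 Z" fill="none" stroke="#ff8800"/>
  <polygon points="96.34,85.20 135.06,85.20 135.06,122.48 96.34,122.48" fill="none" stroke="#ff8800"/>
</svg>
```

; LightBurn 1.7.01
; GRBL device profile, absolute coords
G21
G90
G0 X58.43 Y61.03
M3 S607
G01 X147.66 Y32.33 F1676
G01 X41.93 Y59.99
G01 X58.43 Y61.03
M5
G0 X117.85 Y142.17
M3 S607
G01 X143.88 Y142.17 F1676
G01 X143.88 Y96.92
G01 X117.85 Y96.92
G01 X117.85 Y142.17
M5
G0 X96.34 Y70.11
M3 S607
G01 X135.06 Y70.11 F1676
G01 X135.06 Y32.83
G01 X96.34 Y32.83
G01 X96.34 Y70.11
M5
G0 X0.00 Y0.00

1 u = 1 mm; y_m = 155.31 − y.

[1] `<polygon>` closed polygon, #ff8800→score S607 F1676: (58.43,61.03) → (147.66,32.33) → (41.93,59.99) → (58.43,61.03) (closed)

[2] `<path>` rectangle, #ff8800→score S607 F1676: (117.85,142.17) → (143.88,142.17) → (143.88,96.92) → (117.85,96.92) → (117.85,142.17) (closed)

[3] `<polygon>` rectangle, #ff8800→score S607 F1676: (96.34,70.11) → (135.06,70.11) → (135.06,32.83) → (96.34,32.83) → (96.34,70.11) (closed)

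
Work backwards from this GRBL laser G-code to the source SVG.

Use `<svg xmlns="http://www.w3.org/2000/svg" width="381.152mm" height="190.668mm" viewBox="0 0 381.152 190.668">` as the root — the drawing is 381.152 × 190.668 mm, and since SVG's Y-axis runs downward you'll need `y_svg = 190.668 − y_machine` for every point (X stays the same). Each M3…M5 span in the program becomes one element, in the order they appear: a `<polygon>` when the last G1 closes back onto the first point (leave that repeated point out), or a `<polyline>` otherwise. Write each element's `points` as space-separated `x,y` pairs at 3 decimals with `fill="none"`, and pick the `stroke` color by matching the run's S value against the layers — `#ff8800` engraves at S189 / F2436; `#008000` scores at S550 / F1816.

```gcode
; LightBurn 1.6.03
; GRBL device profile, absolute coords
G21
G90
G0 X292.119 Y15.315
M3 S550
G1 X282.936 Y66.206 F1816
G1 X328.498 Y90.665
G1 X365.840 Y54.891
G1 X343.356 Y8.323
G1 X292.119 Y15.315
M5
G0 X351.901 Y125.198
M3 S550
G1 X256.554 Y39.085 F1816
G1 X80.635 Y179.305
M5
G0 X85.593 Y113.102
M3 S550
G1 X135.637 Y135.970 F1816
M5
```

Each laser-on run becomes one SVG element. Flip Y back into SVG space with y_svg = 190.668 − y_machine. Every run uses S550, so all elements get stroke `#008000` (score).

Run 1: The run returns to its start, so emit a `<polygon>` with points (Y-flipped): 292.119,175.353 282.936,124.462 328.498,100.003 365.840,135.777 343.356,182.345.

Run 2: The run is open, so emit a `<polyline>` with points (Y-flipped): 351.901,65.470 256.554,151.583 80.635,11.363.

Run 3: The run is open, so emit a `<polyline>` with points (Y-flipped): 85.593,77.566 135.637,54.698.

<svg xmlns="http://www.w3.org/2000/svg" width="381.152mm" height="190.668mm" viewBox="0 0 381.152 190.668">
  <polygon points="292.119,175.353 282.936,124.462 328.498,100.003 365.840,135.777 343.356,182.345" fill="none" stroke="#008000"/>
  <polyline points="351.901,65.470 256.554,151.583 80.635,11.363" fill="none" stroke="#008000"/>
  <polyline points="85.593,77.566 135.637,54.698" fill="none" stroke="#008000"/>
</svg>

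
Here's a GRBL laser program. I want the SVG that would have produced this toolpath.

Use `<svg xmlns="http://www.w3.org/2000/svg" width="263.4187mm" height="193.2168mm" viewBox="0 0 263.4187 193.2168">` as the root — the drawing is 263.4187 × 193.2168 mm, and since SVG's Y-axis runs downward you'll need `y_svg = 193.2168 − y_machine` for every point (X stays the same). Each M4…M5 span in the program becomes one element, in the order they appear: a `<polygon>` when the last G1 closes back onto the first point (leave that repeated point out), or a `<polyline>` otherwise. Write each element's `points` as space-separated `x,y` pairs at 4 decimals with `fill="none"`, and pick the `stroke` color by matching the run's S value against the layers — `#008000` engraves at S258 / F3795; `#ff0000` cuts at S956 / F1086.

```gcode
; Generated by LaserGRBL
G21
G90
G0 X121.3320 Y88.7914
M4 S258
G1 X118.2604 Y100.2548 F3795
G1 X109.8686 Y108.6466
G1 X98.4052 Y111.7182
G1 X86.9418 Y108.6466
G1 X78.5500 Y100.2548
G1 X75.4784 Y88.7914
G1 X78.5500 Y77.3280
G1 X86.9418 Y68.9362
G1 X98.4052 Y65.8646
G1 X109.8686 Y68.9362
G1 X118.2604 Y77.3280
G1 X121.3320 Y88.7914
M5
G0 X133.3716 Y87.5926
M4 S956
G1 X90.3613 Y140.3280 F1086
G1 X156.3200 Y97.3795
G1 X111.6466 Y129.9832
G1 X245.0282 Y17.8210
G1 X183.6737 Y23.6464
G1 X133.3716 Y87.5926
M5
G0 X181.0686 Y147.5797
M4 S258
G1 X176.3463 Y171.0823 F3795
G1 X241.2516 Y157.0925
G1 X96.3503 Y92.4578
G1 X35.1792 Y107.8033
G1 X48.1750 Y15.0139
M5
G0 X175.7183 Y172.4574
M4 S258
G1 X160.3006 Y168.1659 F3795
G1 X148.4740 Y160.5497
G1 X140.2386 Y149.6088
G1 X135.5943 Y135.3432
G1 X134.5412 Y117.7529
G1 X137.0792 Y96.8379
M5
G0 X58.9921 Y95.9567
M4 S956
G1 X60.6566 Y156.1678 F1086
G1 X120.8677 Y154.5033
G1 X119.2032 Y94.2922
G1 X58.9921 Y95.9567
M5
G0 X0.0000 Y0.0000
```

Each laser-on run becomes one SVG element. Flip Y back into SVG space with y_svg = 193.2168 − y_machine.

Run 1: the run's S258 means `#008000` (engrave). The run returns to its start, so emit a `<polygon>` with points (Y-flipped): 121.3320,104.4254 118.2604,92.9620 109.8686,84.5702 98.4052,81.4986 86.9418,84.5702 78.5500,92.9620 75.4784,104.4254 78.5500,115.8888 86.9418,124.2806 98.4052,127.3522 109.8686,124.2806 118.2604,115.8888.

Run 2: S956 ⇒ cut layer `#ff0000`. The run returns to its start, so emit a `<polygon>` with points (Y-flipped): 133.3716,105.6242 90.3613,52.8888 156.3200,95.8373 111.6466,63.2336 245.0282,175.3958 183.6737,169.5704.

Run 3: power S258 maps to stroke `#008000` (engrave). The run is open, so emit a `<polyline>` with points (Y-flipped): 181.0686,45.6371 176.3463,22.1345 241.2516,36.1243 96.3503,100.7590 35.1792,85.4135 48.1750,178.2029.

Run 4: S258 ⇒ engrave layer `#008000`. The run is open, so emit a `<polyline>` with points (Y-flipped): 175.7183,20.7594 160.3006,25.0509 148.4740,32.6671 140.2386,43.6080 135.5943,57.8736 134.5412,75.4639 137.0792,96.3789.

Run 5: power S956 maps to stroke `#ff0000` (cut). The run returns to its start, so emit a `<polygon>` with points (Y-flipped): 58.9921,97.2601 60.6566,37.0490 120.8677,38.7135 119.2032,98.9246.

<svg xmlns="http://www.w3.org/2000/svg" width="263.4187mm" height="193.2168mm" viewBox="0 0 263.4187 193.2168">
  <polygon points="121.3320,104.4254 118.2604,92.9620 109.8686,84.5702 98.4052,81.4986 86.9418,84.5702 78.5500,92.9620 75.4784,104.4254 78.5500,115.8888 86.9418,124.2806 98.4052,127.3522 109.8686,124.2806 118.2604,115.8888" fill="none" stroke="#008000"/>
  <polygon points="133.3716,105.6242 90.3613,52.8888 156.3200,95.8373 111.6466,63.2336 245.0282,175.3958 183.6737,169.5704" fill="none" stroke="#ff0000"/>
  <polyline points="181.0686,45.6371 176.3463,22.1345 241.2516,36.1243 96.3503,100.7590 35.1792,85.4135 48.1750,178.2029" fill="none" stroke="#008000"/>
  <polyline points="175.7183,20.7594 160.3006,25.0509 148.4740,32.6671 140.2386,43.6080 135.5943,57.8736 134.5412,75.4639 137.0792,96.3789" fill="none" stroke="#008000"/>
  <polygon points="58.9921,97.2601 60.6566,37.0490 120.8677,38.7135 119.2032,98.9246" fill="none" stroke="#ff0000"/>
</svg>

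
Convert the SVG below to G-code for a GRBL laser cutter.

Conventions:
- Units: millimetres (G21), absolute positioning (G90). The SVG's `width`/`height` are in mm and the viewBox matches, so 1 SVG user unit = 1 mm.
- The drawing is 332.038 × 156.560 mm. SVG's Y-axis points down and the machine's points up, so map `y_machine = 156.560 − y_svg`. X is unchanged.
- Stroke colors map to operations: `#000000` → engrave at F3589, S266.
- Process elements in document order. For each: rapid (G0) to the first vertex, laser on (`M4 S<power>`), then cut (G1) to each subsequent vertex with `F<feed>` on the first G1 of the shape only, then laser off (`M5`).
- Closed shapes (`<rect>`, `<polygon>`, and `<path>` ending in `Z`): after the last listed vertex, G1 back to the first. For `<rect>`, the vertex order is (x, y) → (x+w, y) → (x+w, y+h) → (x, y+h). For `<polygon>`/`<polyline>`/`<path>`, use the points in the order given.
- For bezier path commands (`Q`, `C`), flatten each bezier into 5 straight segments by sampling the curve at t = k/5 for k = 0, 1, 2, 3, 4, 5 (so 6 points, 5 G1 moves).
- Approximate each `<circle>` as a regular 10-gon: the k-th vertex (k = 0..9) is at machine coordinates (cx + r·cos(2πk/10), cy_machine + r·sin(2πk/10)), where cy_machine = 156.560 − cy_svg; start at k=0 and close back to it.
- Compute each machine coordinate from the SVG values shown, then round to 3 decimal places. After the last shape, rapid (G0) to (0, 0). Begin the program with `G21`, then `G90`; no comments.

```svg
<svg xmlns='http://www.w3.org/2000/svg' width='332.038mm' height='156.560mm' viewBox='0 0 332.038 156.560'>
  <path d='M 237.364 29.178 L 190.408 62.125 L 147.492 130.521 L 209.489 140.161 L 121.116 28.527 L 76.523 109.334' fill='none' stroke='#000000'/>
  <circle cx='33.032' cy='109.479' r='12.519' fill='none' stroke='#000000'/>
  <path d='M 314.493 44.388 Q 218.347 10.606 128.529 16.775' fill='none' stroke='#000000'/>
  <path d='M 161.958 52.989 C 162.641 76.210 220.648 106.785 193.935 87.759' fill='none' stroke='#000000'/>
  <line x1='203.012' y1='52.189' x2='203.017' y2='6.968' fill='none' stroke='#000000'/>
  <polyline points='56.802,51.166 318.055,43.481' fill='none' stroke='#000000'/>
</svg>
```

viewBox `0 0 332.038 156.560` with mm width/height → 1 unit = 1 mm. Flip: y_m = 156.560 − y_svg.

**Shape 1** — `<path>` open polyline, stroke `#000000` → engrave (S266, F3589). Machine vertices: (237.364,127.382) → (190.408,94.435) → (147.492,26.039) → (209.489,16.399) → (121.116,128.033) → (76.523,47.226). Open path.

**Shape 2** — `<circle>` circle, stroke `#000000` → engrave (S266, F3589). Machine vertices: (45.551,47.081) → (43.160,54.439) → (36.901,58.987) → (29.163,58.987) → (22.904,54.439) → (20.513,47.081) → (22.904,39.723) → (29.163,35.175) → (36.901,35.175) → (43.160,39.723) → (45.551,47.081). Closed: final G1 returns to the first vertex.

**Shape 3** — `<path>` quadratic bezier, stroke `#000000` → engrave (S266, F3589). Control points (SVG): P0=(314.493,44.388), P1=(218.347,10.606), P2=(128.529,16.775); sampled at t=k/5. Machine vertices: (314.493,112.172) → (276.288,124.087) → (238.589,132.805) → (201.396,138.328) → (164.709,140.655) → (128.529,139.785). Open path.

**Shape 4** — `<path>` cubic bezier, stroke `#000000` → engrave (S266, F3589). Control points (SVG): P0=(161.958,52.989), P1=(162.641,76.210), P2=(220.648,106.785), P3=(193.935,87.759); sampled at t=k/5. Machine vertices: (161.958,103.571) → (168.110,89.212) → (181.202,75.821) → (194.416,66.133) → (200.933,62.882) → (193.935,68.801). Open path.

**Shape 5** — `<line>` line segment, stroke `#000000` → engrave (S266, F3589). Machine vertices: (203.012,104.371) → (203.017,149.592). Open path.

**Shape 6** — `<polyline>` line segment, stroke `#000000` → engrave (S266, F3589). Machine vertices: (56.802,105.394) → (318.055,113.079). Open path.

G21
G90
G0 X237.364 Y127.382
M4 S266
G1 X190.408 Y94.435 F3589
G1 X147.492 Y26.039
G1 X209.489 Y16.399
G1 X121.116 Y128.033
G1 X76.523 Y47.226
M5
G0 X45.551 Y47.081
M4 S266
G1 X43.160 Y54.439 F3589
G1 X36.901 Y58.987
G1 X29.163 Y58.987
G1 X22.904 Y54.439
G1 X20.513 Y47.081
G1 X22.904 Y39.723
G1 X29.163 Y35.175
G1 X36.901 Y35.175
G1 X43.160 Y39.723
G1 X45.551 Y47.081
M5
G0 X314.493 Y112.172
M4 S266
G1 X276.288 Y124.087 F3589
G1 X238.589 Y132.805
G1 X201.396 Y138.328
G1 X164.709 Y140.655
G1 X128.529 Y139.785
M5
G0 X161.958 Y103.571
M4 S266
G1 X168.110 Y89.212 F3589
G1 X181.202 Y75.821
G1 X194.416 Y66.133
G1 X200.933 Y62.882
G1 X193.935 Y68.801
M5
G0 X203.012 Y104.371
M4 S266
G1 X203.017 Y149.592 F3589
M5
G0 X56.802 Y105.394
M4 S266
G1 X318.055 Y113.079 F3589
M5
G0 X0.000 Y0.000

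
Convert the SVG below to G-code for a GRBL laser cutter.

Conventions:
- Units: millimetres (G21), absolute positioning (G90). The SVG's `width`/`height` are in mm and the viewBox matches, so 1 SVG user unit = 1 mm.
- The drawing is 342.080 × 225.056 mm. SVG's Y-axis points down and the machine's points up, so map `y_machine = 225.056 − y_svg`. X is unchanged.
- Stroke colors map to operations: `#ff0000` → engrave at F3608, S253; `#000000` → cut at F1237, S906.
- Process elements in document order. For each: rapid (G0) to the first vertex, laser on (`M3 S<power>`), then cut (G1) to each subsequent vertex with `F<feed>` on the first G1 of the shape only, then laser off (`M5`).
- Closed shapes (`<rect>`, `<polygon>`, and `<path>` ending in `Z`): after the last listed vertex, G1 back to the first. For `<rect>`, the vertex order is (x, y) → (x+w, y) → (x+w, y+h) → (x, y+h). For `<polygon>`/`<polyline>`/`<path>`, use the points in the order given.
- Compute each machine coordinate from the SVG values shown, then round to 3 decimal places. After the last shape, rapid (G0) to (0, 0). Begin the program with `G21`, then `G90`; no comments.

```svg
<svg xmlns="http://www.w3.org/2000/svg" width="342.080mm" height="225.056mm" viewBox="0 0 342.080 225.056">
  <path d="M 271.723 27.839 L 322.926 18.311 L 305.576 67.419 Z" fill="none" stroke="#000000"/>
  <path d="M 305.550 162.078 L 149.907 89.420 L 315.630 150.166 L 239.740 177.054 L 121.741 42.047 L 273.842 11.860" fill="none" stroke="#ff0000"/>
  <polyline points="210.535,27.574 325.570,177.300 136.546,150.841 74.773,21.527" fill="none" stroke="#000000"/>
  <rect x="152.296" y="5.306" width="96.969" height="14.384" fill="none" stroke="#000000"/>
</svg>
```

G21
G90
G0 X271.723 Y197.217
M3 S906
G1 X322.926 Y206.745 F1237
G1 X305.576 Y157.637
G1 X271.723 Y197.217
M5
G0 X305.550 Y62.978
M3 S253
G1 X149.907 Y135.636 F3608
G1 X315.630 Y74.890
G1 X239.740 Y48.002
G1 X121.741 Y183.009
G1 X273.842 Y213.196
M5
G0 X210.535 Y197.482
M3 S906
G1 X325.570 Y47.756 F1237
G1 X136.546 Y74.215
G1 X74.773 Y203.529
M5
G0 X152.296 Y219.750
M3 S906
G1 X249.265 Y219.750 F1237
G1 X249.265 Y205.366
G1 X152.296 Y205.366
G1 X152.296 Y219.750
M5
G0 X0.000 Y0.000

1 u = 1 mm; y_m = 225.056 − y.

[1] `<path>` regular polygon, #000000→cut S906 F1237: (271.723,197.217) → (322.926,206.745) → (305.576,157.637) → (271.723,197.217) (closed)

[2] `<path>` open polyline, #ff0000→engrave S253 F3608: (305.550,62.978) → (149.907,135.636) → (315.630,74.890) → (239.740,48.002) → (121.741,183.009) → (273.842,213.196)

[3] `<polyline>` open polyline, #000000→cut S906 F1237: (210.535,197.482) → (325.570,47.756) → (136.546,74.215) → (74.773,203.529)

[4] `<rect>` rectangle, #000000→cut S906 F1237: (152.296,219.750) → (249.265,219.750) → (249.265,205.366) → (152.296,205.366) → (152.296,219.750) (closed)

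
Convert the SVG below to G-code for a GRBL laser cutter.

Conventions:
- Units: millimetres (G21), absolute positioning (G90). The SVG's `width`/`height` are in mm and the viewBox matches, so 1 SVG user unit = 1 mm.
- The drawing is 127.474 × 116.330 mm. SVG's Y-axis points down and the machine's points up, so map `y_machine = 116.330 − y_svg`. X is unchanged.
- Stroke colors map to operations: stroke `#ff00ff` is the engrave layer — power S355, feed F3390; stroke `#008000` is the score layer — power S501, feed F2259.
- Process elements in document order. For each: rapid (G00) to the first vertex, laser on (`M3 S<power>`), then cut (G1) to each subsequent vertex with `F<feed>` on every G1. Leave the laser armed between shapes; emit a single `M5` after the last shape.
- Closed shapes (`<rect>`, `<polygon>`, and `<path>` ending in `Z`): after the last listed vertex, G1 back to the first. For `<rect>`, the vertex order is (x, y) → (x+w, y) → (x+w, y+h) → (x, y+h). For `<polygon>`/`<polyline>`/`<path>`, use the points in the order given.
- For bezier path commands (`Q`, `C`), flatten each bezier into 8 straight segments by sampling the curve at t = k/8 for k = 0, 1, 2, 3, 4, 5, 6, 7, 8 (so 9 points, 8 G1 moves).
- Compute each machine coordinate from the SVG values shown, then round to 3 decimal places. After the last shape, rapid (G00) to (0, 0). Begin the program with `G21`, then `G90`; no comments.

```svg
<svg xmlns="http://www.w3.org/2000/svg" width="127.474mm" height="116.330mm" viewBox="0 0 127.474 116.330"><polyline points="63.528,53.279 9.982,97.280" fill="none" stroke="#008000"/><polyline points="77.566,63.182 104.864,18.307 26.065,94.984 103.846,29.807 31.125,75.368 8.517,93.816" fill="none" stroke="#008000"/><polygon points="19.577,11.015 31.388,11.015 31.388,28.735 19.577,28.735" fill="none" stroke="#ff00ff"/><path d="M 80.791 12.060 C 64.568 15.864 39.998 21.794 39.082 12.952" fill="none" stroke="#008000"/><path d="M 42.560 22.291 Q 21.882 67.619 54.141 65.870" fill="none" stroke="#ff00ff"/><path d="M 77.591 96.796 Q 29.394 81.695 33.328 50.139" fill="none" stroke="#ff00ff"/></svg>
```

1 u = 1 mm; y_m = 116.330 − y.

[1] `<polyline>` line segment, #008000→score S501 F2259: (63.528,63.051) → (9.982,19.050)

[2] `<polyline>` open polyline, #008000→score S501 F2259: (77.566,53.148) → (104.864,98.023) → (26.065,21.346) → (103.846,86.523) → (31.125,40.962) → (8.517,22.514)

[3] `<polygon>` rectangle, #ff00ff→engrave S355 F3390: (19.577,105.315) → (31.388,105.315) → (31.388,87.595) → (19.577,87.595) → (19.577,105.315) (closed)

[4] `<path>` cubic bezier, #008000→score S501 F2259: (80.791,104.270) → (74.379,102.777) → (67.559,101.282) → (60.706,99.985) → (54.196,99.082) → (48.404,98.772) → (43.704,99.252) → (40.472,100.722) → (39.082,103.378)

[5] `<path>` quadratic bezier, #ff00ff→engrave S355 F3390: (42.560,94.039) → (38.218,83.443) → (35.530,74.317) → (34.496,66.663) → (35.116,60.480) → (37.391,55.768) → (41.320,52.528) → (46.903,50.758) → (54.141,50.460)

[6] `<path>` quadratic bezier, #ff00ff→engrave S355 F3390: (77.591,19.534) → (66.356,23.566) → (56.751,28.113) → (48.774,33.174) → (42.427,38.749) → (37.708,44.838) → (34.619,51.441) → (33.159,58.559) → (33.328,66.191)

G21
G90
G00 X63.528 Y63.051
M3 S501
G1 X9.982 Y19.050 F2259
G00 X77.566 Y53.148
M3 S501
G1 X104.864 Y98.023 F2259
G1 X26.065 Y21.346 F2259
G1 X103.846 Y86.523 F2259
G1 X31.125 Y40.962 F2259
G1 X8.517 Y22.514 F2259
G00 X19.577 Y105.315
M3 S355
G1 X31.388 Y105.315 F3390
G1 X31.388 Y87.595 F3390
G1 X19.577 Y87.595 F3390
G1 X19.577 Y105.315 F3390
G00 X80.791 Y104.270
M3 S501
G1 X74.379 Y102.777 F2259
G1 X67.559 Y101.282 F2259
G1 X60.706 Y99.985 F2259
G1 X54.196 Y99.082 F2259
G1 X48.404 Y98.772 F2259
G1 X43.704 Y99.252 F2259
G1 X40.472 Y100.722 F2259
G1 X39.082 Y103.378 F2259
G00 X42.560 Y94.039
M3 S355
G1 X38.218 Y83.443 F3390
G1 X35.530 Y74.317 F3390
G1 X34.496 Y66.663 F3390
G1 X35.116 Y60.480 F3390
G1 X37.391 Y55.768 F3390
G1 X41.320 Y52.528 F3390
G1 X46.903 Y50.758 F3390
G1 X54.141 Y50.460 F3390
G00 X77.591 Y19.534
M3 S355
G1 X66.356 Y23.566 F3390
G1 X56.751 Y28.113 F3390
G1 X48.774 Y33.174 F3390
G1 X42.427 Y38.749 F3390
G1 X37.708 Y44.838 F3390
G1 X34.619 Y51.441 F3390
G1 X33.159 Y58.559 F3390
G1 X33.328 Y66.191 F3390
M5
G00 X0.000 Y0.000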